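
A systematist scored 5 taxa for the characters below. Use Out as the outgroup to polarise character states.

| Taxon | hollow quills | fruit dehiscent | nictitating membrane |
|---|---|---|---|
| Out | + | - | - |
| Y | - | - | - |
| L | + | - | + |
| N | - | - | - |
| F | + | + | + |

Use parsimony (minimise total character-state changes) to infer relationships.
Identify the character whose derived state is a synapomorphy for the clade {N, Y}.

hollow quills

Character polarity is set by the outgroup: the derived state is whichever differs from the outgroup's state, so for hollow quills the derived state is '-', and for the remaining characters it is '+'.
Only N and Y show the derived state '-' for hollow quills, supporting them as a clade.
fruit dehiscent: derived state '+' in F only — an autapomorphy, so it tells us nothing about relationships among taxa.
Only F and L show the derived state '+' for nictitating membrane, supporting them as a clade.
Most parsimonious ingroup topology: ((Y,N),(L,F)).
The clade {N, Y} is supported by hollow quills: its derived state '-' occurs in exactly those taxa and in no other taxon (including the outgroup).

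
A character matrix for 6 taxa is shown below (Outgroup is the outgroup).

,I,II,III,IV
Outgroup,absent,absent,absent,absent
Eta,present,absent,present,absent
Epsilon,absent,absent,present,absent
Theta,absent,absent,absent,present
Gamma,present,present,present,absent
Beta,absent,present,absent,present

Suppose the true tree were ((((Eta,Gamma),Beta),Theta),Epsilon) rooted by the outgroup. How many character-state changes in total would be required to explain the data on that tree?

Map each character onto ((((Eta,Gamma),Beta),Theta),Epsilon) (rooted by Outgroup) and count the minimum state changes it requires (Fitch parsimony):
I: 1; II: 2; III: 2; IV: 2.
Total tree length = 7.

7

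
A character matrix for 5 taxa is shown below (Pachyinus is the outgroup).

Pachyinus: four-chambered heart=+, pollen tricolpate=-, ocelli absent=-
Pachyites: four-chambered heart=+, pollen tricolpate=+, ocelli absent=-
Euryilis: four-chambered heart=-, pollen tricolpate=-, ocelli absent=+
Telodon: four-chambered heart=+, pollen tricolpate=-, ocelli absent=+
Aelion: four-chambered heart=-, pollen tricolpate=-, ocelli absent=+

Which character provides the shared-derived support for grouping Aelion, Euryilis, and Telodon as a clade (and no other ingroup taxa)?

ocelli absent

Character polarity is set by the outgroup: the derived state is whichever differs from the outgroup's state, so for four-chambered heart the derived state is '-', and for the remaining characters it is '+'.
four-chambered heart: derived state '-' in Aelion and Euryilis only — synapomorphy for {Aelion, Euryilis}.
pollen tricolpate (derived state '+') is unique to Pachyites (autapomorphy; uninformative for grouping).
ocelli absent (derived state '+') is shared by Aelion, Euryilis, and Telodon — a synapomorphy uniting that clade.
Most parsimonious ingroup topology: (Pachyites,((Euryilis,Aelion),Telodon)).
The clade {Aelion, Euryilis, Telodon} is supported by ocelli absent: its derived state '+' occurs in exactly those taxa and in no other taxon (including the outgroup).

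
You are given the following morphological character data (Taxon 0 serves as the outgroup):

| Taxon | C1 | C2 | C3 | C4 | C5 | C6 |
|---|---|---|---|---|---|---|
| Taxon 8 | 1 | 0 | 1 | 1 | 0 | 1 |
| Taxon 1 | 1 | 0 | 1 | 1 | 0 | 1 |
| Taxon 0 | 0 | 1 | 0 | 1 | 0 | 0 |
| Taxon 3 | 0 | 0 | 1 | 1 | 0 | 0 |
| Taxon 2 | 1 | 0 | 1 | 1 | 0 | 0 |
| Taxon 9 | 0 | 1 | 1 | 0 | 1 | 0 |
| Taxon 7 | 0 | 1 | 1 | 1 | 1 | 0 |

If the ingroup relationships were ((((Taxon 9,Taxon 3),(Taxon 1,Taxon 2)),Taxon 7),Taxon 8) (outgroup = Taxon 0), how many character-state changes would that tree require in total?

11

Map each character onto ((((Taxon 9,Taxon 3),(Taxon 1,Taxon 2)),Taxon 7),Taxon 8) (rooted by Taxon 0) and count the minimum state changes it requires (Fitch parsimony):
C1: 2; C2: 3; C3: 1; C4: 1; C5: 2; C6: 2.
Total tree length = 11.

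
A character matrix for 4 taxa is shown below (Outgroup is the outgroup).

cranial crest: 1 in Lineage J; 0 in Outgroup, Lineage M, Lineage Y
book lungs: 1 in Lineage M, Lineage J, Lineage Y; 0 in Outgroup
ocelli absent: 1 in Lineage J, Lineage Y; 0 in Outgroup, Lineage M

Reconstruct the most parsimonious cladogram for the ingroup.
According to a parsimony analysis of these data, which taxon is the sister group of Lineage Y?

The outgroup has state '0' for every character, so '1' is the derived state throughout.
cranial crest (derived state '1') is unique to Lineage J (autapomorphy; uninformative for grouping).
All ingroup taxa share the derived state '1' for book lungs; it defines the ingroup but does not resolve relationships within it.
ocelli absent: derived state '1' in Lineage J and Lineage Y only — synapomorphy for {Lineage J, Lineage Y}.
Most parsimonious ingroup topology: (Lineage M,(Lineage J,Lineage Y)).
Lineage Y and Lineage J form a cherry on this tree, so they are sister taxa.

Lineage J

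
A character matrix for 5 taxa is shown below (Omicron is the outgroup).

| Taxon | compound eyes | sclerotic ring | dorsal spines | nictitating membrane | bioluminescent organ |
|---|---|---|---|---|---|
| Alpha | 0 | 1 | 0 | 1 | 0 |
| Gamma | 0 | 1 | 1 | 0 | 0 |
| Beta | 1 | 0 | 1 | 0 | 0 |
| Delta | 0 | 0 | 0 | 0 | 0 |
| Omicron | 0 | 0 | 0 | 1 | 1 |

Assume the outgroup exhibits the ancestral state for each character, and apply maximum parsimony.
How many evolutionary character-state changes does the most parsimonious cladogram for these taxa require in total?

6

Character polarity is set by the outgroup: the derived state is whichever differs from the outgroup's state, so for nictitating membrane, bioluminescent organ the derived state is '0', and for the remaining characters it is '1'.
compound eyes: derived state '1' in Beta only — an autapomorphy, so it tells us nothing about relationships among taxa.
sclerotic ring groups Alpha and Gamma, which is incompatible with the clades supported by the remaining characters; treating it as convergent (homoplasy) costs fewer steps than any alternative tree.
dorsal spines: derived state '1' in Beta and Gamma only — synapomorphy for {Beta, Gamma}.
nictitating membrane: derived state '0' in Beta, Delta, and Gamma only — synapomorphy for {Beta, Delta, Gamma}.
All ingroup taxa share the derived state '0' for bioluminescent organ; it defines the ingroup but does not resolve relationships within it.
Most parsimonious ingroup topology: (((Beta,Gamma),Delta),Alpha).
Changes per character on this tree: compound eyes: 1; sclerotic ring: 2; dorsal spines: 1; nictitating membrane: 1; bioluminescent organ: 1.
Total = 6.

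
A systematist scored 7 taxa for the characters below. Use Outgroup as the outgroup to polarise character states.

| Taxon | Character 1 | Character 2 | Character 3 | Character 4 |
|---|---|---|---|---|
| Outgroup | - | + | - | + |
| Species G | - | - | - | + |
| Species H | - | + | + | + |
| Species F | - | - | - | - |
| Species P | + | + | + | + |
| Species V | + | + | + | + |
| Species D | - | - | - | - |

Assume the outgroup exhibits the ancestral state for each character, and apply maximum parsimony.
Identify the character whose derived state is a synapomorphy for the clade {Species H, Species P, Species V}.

Character polarity is set by the outgroup: the derived state is whichever differs from the outgroup's state, so for Character 2, Character 4 the derived state is '-', and for the remaining characters it is '+'.
Character 1 (derived state '+') is shared by Species P and Species V — a synapomorphy uniting that clade.
Only Species D, Species F, and Species G show the derived state '-' for Character 2, supporting them as a clade.
Character 3: derived state '+' in Species H, Species P, and Species V only — synapomorphy for {Species H, Species P, Species V}.
Character 4 (derived state '-') is shared by Species D and Species F — a synapomorphy uniting that clade.
Most parsimonious ingroup topology: ((Species G,(Species F,Species D)),(Species H,(Species P,Species V))).
The clade {Species H, Species P, Species V} is supported by Character 3: its derived state '+' occurs in exactly those taxa and in no other taxon (including the outgroup).

Character 3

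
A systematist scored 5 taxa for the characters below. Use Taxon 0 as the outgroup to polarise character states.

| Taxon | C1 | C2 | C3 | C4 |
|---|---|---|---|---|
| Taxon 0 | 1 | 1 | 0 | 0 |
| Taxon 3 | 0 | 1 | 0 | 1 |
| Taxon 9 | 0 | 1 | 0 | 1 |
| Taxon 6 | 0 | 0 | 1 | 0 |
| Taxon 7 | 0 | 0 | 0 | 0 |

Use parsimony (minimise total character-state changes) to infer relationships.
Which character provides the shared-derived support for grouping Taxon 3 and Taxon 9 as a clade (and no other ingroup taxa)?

C4

Character polarity is set by the outgroup: the derived state is whichever differs from the outgroup's state, so for C1, C2 the derived state is '0', and for the remaining characters it is '1'.
All ingroup taxa share the derived state '0' for C1; it defines the ingroup but does not resolve relationships within it.
Only Taxon 6 and Taxon 7 show the derived state '0' for C2, supporting them as a clade.
C3: derived state '1' in Taxon 6 only — an autapomorphy, so it tells us nothing about relationships among taxa.
Only Taxon 3 and Taxon 9 show the derived state '1' for C4, supporting them as a clade.
Most parsimonious ingroup topology: ((Taxon 3,Taxon 9),(Taxon 6,Taxon 7)).
The clade {Taxon 3, Taxon 9} is supported by C4: its derived state '1' occurs in exactly those taxa and in no other taxon (including the outgroup).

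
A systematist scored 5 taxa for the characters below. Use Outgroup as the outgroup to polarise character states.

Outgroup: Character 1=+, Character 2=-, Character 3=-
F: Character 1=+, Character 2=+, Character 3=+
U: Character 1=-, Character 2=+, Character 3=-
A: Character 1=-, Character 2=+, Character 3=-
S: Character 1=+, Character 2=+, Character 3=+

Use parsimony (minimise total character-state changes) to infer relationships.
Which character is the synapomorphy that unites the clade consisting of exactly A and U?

Character 1

Character polarity is set by the outgroup: the derived state is whichever differs from the outgroup's state, so for Character 1 the derived state is '-', and for the remaining characters it is '+'.
Character 1 (derived state '-') is shared by A and U — a synapomorphy uniting that clade.
Character 2 (derived state '+') is shared by all ingroup taxa — unites the whole ingroup.
Character 3 (derived state '+') is shared by F and S — a synapomorphy uniting that clade.
Most parsimonious ingroup topology: ((F,S),(U,A)).
The clade {A, U} is supported by Character 1: its derived state '-' occurs in exactly those taxa and in no other taxon (including the outgroup).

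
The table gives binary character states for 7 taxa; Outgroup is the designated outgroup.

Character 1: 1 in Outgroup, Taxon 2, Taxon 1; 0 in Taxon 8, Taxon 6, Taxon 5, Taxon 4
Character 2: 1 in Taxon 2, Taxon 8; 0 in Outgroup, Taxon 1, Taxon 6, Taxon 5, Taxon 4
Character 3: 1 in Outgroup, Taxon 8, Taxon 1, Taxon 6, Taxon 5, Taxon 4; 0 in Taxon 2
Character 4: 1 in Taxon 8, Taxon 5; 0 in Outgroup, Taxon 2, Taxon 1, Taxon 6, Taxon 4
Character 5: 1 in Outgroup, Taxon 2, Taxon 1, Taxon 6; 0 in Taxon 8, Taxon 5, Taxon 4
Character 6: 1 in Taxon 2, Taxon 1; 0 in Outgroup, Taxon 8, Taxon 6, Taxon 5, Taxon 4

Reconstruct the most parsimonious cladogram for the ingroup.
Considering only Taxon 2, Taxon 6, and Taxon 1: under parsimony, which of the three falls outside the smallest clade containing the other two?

Character polarity is set by the outgroup: the derived state is whichever differs from the outgroup's state, so for Character 1, Character 3, Character 5 the derived state is '0', and for the remaining characters it is '1'.
Character 1 (derived state '0') is shared by Taxon 4, Taxon 5, Taxon 6, and Taxon 8 — a synapomorphy uniting that clade.
Character 2 groups Taxon 2 and Taxon 8, which is incompatible with the clades supported by the remaining characters; treating it as convergent (homoplasy) costs fewer steps than any alternative tree.
Character 3: derived state '0' in Taxon 2 only — an autapomorphy, so it tells us nothing about relationships among taxa.
Character 4 (derived state '1') is shared by Taxon 5 and Taxon 8 — a synapomorphy uniting that clade.
Only Taxon 4, Taxon 5, and Taxon 8 show the derived state '0' for Character 5, supporting them as a clade.
Character 6: derived state '1' in Taxon 1 and Taxon 2 only — synapomorphy for {Taxon 1, Taxon 2}.
Most parsimonious ingroup topology: ((Taxon 2,Taxon 1),(((Taxon 8,Taxon 5),Taxon 4),Taxon 6)).
Taxon 2 and Taxon 1 share a more recent common ancestor with each other than either does with Taxon 6, so Taxon 6 is the least closely related of the three.

Taxon 6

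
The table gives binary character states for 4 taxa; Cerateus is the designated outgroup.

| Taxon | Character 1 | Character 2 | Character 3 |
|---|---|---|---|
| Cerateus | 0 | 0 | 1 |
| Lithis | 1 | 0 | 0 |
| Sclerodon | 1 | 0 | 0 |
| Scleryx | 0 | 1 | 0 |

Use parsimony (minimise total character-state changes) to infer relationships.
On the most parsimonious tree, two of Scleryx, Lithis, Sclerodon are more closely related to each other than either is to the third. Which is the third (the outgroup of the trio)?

Character polarity is set by the outgroup: the derived state is whichever differs from the outgroup's state, so for Character 3 the derived state is '0', and for the remaining characters it is '1'.
Character 1 (derived state '1') is shared by Lithis and Sclerodon — a synapomorphy uniting that clade.
Character 2 (derived state '1') is unique to Scleryx (autapomorphy; uninformative for grouping).
Character 3 (derived state '0') is shared by all ingroup taxa — unites the whole ingroup.
Most parsimonious ingroup topology: ((Lithis,Sclerodon),Scleryx).
Sclerodon and Lithis share a more recent common ancestor with each other than either does with Scleryx, so Scleryx is the least closely related of the three.

Scleryx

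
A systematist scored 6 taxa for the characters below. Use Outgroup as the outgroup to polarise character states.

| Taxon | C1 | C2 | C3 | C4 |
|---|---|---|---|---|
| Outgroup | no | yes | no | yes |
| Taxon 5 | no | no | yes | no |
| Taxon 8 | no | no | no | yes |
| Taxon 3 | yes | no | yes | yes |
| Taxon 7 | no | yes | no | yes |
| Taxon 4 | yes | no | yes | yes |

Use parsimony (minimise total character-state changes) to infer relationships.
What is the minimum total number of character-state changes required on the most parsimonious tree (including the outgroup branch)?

Character polarity is set by the outgroup: the derived state is whichever differs from the outgroup's state, so for C2, C4 the derived state is 'no', and for the remaining characters it is 'yes'.
Only Taxon 3 and Taxon 4 show the derived state 'yes' for C1, supporting them as a clade.
C2 (derived state 'no') is shared by Taxon 3, Taxon 4, Taxon 5, and Taxon 8 — a synapomorphy uniting that clade.
C3: derived state 'yes' in Taxon 3, Taxon 4, and Taxon 5 only — synapomorphy for {Taxon 3, Taxon 4, Taxon 5}.
C4: derived state 'no' in Taxon 5 only — an autapomorphy, so it tells us nothing about relationships among taxa.
Most parsimonious ingroup topology: (((Taxon 5,(Taxon 3,Taxon 4)),Taxon 8),Taxon 7).
Changes per character on this tree: C1: 1; C2: 1; C3: 1; C4: 1.
Total = 4.

4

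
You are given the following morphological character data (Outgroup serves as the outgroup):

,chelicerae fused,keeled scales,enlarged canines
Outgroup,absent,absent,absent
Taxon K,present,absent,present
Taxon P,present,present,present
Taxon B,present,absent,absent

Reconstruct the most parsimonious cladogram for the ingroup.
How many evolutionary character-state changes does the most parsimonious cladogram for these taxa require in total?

The outgroup has state 'absent' for every character, so 'present' is the derived state throughout.
chelicerae fused (derived state 'present') is shared by all ingroup taxa — unites the whole ingroup.
keeled scales: derived state 'present' in Taxon P only — an autapomorphy, so it tells us nothing about relationships among taxa.
enlarged canines: derived state 'present' in Taxon K and Taxon P only — synapomorphy for {Taxon K, Taxon P}.
Most parsimonious ingroup topology: ((Taxon K,Taxon P),Taxon B).
Changes per character on this tree: chelicerae fused: 1; keeled scales: 1; enlarged canines: 1.
Total = 3.

3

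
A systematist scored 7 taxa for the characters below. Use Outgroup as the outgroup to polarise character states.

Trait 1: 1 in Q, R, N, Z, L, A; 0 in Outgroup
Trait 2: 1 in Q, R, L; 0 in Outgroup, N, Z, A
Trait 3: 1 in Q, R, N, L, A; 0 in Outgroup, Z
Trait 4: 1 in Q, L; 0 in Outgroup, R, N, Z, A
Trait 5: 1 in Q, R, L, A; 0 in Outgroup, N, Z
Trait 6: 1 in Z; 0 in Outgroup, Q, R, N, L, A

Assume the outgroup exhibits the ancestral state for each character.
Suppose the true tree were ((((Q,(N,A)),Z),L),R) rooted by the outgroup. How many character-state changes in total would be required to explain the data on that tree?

12

Map each character onto ((((Q,(N,A)),Z),L),R) (rooted by Outgroup) and count the minimum state changes it requires (Fitch parsimony):
Trait 1: 1; Trait 2: 3; Trait 3: 2; Trait 4: 2; Trait 5: 3; Trait 6: 1.
Total tree length = 12.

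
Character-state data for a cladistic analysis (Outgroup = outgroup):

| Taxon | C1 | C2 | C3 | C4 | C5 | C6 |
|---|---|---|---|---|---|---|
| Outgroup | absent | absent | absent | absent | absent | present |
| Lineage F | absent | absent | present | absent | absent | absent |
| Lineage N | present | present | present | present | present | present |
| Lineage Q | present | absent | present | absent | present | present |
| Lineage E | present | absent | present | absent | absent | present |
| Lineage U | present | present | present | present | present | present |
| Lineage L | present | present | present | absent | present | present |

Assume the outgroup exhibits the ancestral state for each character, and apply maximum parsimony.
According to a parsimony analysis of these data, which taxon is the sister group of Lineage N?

Character polarity is set by the outgroup: the derived state is whichever differs from the outgroup's state, so for C6 the derived state is 'absent', and for the remaining characters it is 'present'.
C1 (derived state 'present') is shared by Lineage E, Lineage L, Lineage N, Lineage Q, and Lineage U — a synapomorphy uniting that clade.
Only Lineage L, Lineage N, and Lineage U show the derived state 'present' for C2, supporting them as a clade.
C3 (derived state 'present') is shared by all ingroup taxa — unites the whole ingroup.
Only Lineage N and Lineage U show the derived state 'present' for C4, supporting them as a clade.
Only Lineage L, Lineage N, Lineage Q, and Lineage U show the derived state 'present' for C5, supporting them as a clade.
C6: derived state 'absent' in Lineage F only — an autapomorphy, so it tells us nothing about relationships among taxa.
Most parsimonious ingroup topology: (Lineage F,((((Lineage N,Lineage U),Lineage L),Lineage Q),Lineage E)).
Lineage N and Lineage U form a cherry on this tree, so they are sister taxa.

Lineage U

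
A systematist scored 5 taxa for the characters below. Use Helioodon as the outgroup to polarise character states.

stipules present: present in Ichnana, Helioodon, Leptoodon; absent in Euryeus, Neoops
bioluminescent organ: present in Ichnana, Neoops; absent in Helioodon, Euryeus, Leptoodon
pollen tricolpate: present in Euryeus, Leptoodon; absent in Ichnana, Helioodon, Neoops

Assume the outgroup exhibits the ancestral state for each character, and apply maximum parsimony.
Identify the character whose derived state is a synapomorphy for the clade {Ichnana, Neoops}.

Character polarity is set by the outgroup: the derived state is whichever differs from the outgroup's state, so for stipules present the derived state is 'absent', and for the remaining characters it is 'present'.
stipules present (state 'absent') occurs in Euryeus and Neoops but conflicts with the nesting implied by the other characters — most parsimoniously interpreted as homoplasy.
bioluminescent organ (derived state 'present') is shared by Ichnana and Neoops — a synapomorphy uniting that clade.
pollen tricolpate: derived state 'present' in Euryeus and Leptoodon only — synapomorphy for {Euryeus, Leptoodon}.
Most parsimonious ingroup topology: ((Leptoodon,Euryeus),(Ichnana,Neoops)).
The clade {Ichnana, Neoops} is supported by bioluminescent organ: its derived state 'present' occurs in exactly those taxa and in no other taxon (including the outgroup).

bioluminescent organ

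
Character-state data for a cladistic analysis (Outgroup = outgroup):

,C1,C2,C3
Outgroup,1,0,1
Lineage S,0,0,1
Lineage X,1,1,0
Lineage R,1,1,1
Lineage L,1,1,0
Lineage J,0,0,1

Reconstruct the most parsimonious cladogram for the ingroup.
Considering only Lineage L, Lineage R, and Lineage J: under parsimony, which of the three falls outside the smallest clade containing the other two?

Lineage J

Character polarity is set by the outgroup: the derived state is whichever differs from the outgroup's state, so for C1, C3 the derived state is '0', and for the remaining characters it is '1'.
C1: derived state '0' in Lineage J and Lineage S only — synapomorphy for {Lineage J, Lineage S}.
C2 (derived state '1') is shared by Lineage L, Lineage R, and Lineage X — a synapomorphy uniting that clade.
C3: derived state '0' in Lineage L and Lineage X only — synapomorphy for {Lineage L, Lineage X}.
Most parsimonious ingroup topology: ((Lineage S,Lineage J),((Lineage X,Lineage L),Lineage R)).
Lineage R and Lineage L share a more recent common ancestor with each other than either does with Lineage J, so Lineage J is the least closely related of the three.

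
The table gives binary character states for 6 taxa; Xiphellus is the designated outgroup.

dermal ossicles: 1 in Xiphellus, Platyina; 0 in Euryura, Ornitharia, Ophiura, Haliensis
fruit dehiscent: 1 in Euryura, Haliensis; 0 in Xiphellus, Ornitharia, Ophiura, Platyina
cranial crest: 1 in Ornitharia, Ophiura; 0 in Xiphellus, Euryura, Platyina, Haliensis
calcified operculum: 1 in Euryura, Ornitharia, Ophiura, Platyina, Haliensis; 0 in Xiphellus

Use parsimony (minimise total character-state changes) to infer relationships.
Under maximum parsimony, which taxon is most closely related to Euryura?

Character polarity is set by the outgroup: the derived state is whichever differs from the outgroup's state, so for dermal ossicles the derived state is '0', and for the remaining characters it is '1'.
dermal ossicles (derived state '0') is shared by Euryura, Haliensis, Ophiura, and Ornitharia — a synapomorphy uniting that clade.
fruit dehiscent (derived state '1') is shared by Euryura and Haliensis — a synapomorphy uniting that clade.
cranial crest (derived state '1') is shared by Ophiura and Ornitharia — a synapomorphy uniting that clade.
All ingroup taxa share the derived state '1' for calcified operculum; it defines the ingroup but does not resolve relationships within it.
Most parsimonious ingroup topology: (((Euryura,Haliensis),(Ornitharia,Ophiura)),Platyina).
Euryura and Haliensis form a cherry on this tree, so they are sister taxa.

Haliensis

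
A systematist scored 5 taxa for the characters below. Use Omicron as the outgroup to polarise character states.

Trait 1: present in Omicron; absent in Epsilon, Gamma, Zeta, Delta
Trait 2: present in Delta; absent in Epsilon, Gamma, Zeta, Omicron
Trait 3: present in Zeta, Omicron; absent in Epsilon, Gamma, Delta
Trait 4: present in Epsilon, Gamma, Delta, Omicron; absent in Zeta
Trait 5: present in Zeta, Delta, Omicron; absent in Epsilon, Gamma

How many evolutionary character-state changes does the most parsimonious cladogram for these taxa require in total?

Character polarity is set by the outgroup: the derived state is whichever differs from the outgroup's state, so for Trait 1, Trait 3, Trait 4, Trait 5 the derived state is 'absent', and for the remaining characters it is 'present'.
Trait 1 (derived state 'absent') is shared by all ingroup taxa — unites the whole ingroup.
Trait 2 (derived state 'present') is unique to Delta (autapomorphy; uninformative for grouping).
Trait 3: derived state 'absent' in Delta, Epsilon, and Gamma only — synapomorphy for {Delta, Epsilon, Gamma}.
Trait 4 (derived state 'absent') is unique to Zeta (autapomorphy; uninformative for grouping).
Trait 5: derived state 'absent' in Epsilon and Gamma only — synapomorphy for {Epsilon, Gamma}.
Most parsimonious ingroup topology: ((Delta,(Epsilon,Gamma)),Zeta).
Changes per character on this tree: Trait 1: 1; Trait 2: 1; Trait 3: 1; Trait 4: 1; Trait 5: 1.
Total = 5.

5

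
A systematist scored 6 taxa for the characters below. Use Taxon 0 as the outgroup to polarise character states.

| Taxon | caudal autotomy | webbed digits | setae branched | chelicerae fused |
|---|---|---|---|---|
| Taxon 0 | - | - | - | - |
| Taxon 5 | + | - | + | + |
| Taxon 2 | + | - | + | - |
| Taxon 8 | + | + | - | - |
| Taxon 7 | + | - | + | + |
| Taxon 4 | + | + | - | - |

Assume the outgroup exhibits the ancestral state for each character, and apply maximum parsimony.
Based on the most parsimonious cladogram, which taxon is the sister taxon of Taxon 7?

Taxon 5

The outgroup has state '-' for every character, so '+' is the derived state throughout.
All ingroup taxa share the derived state '+' for caudal autotomy; it defines the ingroup but does not resolve relationships within it.
webbed digits (derived state '+') is shared by Taxon 4 and Taxon 8 — a synapomorphy uniting that clade.
Only Taxon 2, Taxon 5, and Taxon 7 show the derived state '+' for setae branched, supporting them as a clade.
chelicerae fused (derived state '+') is shared by Taxon 5 and Taxon 7 — a synapomorphy uniting that clade.
Most parsimonious ingroup topology: (((Taxon 5,Taxon 7),Taxon 2),(Taxon 8,Taxon 4)).
Taxon 7 and Taxon 5 form a cherry on this tree, so they are sister taxa.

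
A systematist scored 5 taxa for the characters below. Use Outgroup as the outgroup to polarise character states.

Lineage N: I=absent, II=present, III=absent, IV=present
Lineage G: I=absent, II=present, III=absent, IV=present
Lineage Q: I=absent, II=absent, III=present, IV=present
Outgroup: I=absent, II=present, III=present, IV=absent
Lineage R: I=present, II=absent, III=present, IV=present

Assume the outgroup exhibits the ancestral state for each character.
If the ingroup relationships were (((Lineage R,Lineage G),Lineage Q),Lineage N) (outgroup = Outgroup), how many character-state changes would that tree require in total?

6

Map each character onto (((Lineage R,Lineage G),Lineage Q),Lineage N) (rooted by Outgroup) and count the minimum state changes it requires (Fitch parsimony):
I: 1; II: 2; III: 2; IV: 1.
Total tree length = 6.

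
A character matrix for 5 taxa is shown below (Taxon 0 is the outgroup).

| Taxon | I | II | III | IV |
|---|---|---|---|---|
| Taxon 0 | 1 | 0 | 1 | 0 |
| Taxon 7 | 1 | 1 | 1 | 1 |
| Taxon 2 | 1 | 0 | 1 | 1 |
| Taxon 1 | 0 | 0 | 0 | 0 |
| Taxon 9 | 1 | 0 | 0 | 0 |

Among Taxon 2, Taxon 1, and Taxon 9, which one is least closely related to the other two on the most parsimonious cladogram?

Taxon 2

Character polarity is set by the outgroup: the derived state is whichever differs from the outgroup's state, so for I, III the derived state is '0', and for the remaining characters it is '1'.
I (derived state '0') is unique to Taxon 1 (autapomorphy; uninformative for grouping).
II (derived state '1') is unique to Taxon 7 (autapomorphy; uninformative for grouping).
III: derived state '0' in Taxon 1 and Taxon 9 only — synapomorphy for {Taxon 1, Taxon 9}.
IV (derived state '1') is shared by Taxon 2 and Taxon 7 — a synapomorphy uniting that clade.
Most parsimonious ingroup topology: ((Taxon 7,Taxon 2),(Taxon 1,Taxon 9)).
Taxon 9 and Taxon 1 share a more recent common ancestor with each other than either does with Taxon 2, so Taxon 2 is the least closely related of the three.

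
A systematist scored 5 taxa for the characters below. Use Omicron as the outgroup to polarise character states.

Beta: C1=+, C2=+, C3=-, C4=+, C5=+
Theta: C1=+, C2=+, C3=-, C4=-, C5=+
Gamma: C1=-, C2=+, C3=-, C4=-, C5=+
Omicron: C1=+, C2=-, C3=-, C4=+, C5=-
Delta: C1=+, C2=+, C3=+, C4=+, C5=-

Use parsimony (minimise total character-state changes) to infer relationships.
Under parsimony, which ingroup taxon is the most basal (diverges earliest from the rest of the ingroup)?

Delta

Character polarity is set by the outgroup: the derived state is whichever differs from the outgroup's state, so for C1, C4 the derived state is '-', and for the remaining characters it is '+'.
C1: derived state '-' in Gamma only — an autapomorphy, so it tells us nothing about relationships among taxa.
All ingroup taxa share the derived state '+' for C2; it defines the ingroup but does not resolve relationships within it.
C3 (derived state '+') is unique to Delta (autapomorphy; uninformative for grouping).
C4: derived state '-' in Gamma and Theta only — synapomorphy for {Gamma, Theta}.
Only Beta, Gamma, and Theta show the derived state '+' for C5, supporting them as a clade.
Most parsimonious ingroup topology: (Delta,(Beta,(Theta,Gamma))).
Delta is sister to the clade containing all other ingroup taxa, so it is the earliest-diverging (most basal) ingroup lineage.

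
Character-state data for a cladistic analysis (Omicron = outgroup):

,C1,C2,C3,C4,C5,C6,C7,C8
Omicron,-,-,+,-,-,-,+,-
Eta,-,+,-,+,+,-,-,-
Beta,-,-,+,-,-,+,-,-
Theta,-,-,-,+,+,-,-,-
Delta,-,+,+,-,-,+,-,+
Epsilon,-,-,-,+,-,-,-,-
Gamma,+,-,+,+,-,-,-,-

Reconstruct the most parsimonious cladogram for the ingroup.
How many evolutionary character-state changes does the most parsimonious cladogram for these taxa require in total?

9

Character polarity is set by the outgroup: the derived state is whichever differs from the outgroup's state, so for C3, C7 the derived state is '-', and for the remaining characters it is '+'.
C1 (derived state '+') is unique to Gamma (autapomorphy; uninformative for grouping).
C2 groups Delta and Eta, which is incompatible with the clades supported by the remaining characters; treating it as convergent (homoplasy) costs fewer steps than any alternative tree.
C3: derived state '-' in Epsilon, Eta, and Theta only — synapomorphy for {Epsilon, Eta, Theta}.
Only Epsilon, Eta, Gamma, and Theta show the derived state '+' for C4, supporting them as a clade.
C5 (derived state '+') is shared by Eta and Theta — a synapomorphy uniting that clade.
C6: derived state '+' in Beta and Delta only — synapomorphy for {Beta, Delta}.
All ingroup taxa share the derived state '-' for C7; it defines the ingroup but does not resolve relationships within it.
C8 (derived state '+') is unique to Delta (autapomorphy; uninformative for grouping).
Most parsimonious ingroup topology: ((((Eta,Theta),Epsilon),Gamma),(Beta,Delta)).
Changes per character on this tree: C1: 1; C2: 2; C3: 1; C4: 1; C5: 1; C6: 1; C7: 1; C8: 1.
Total = 9.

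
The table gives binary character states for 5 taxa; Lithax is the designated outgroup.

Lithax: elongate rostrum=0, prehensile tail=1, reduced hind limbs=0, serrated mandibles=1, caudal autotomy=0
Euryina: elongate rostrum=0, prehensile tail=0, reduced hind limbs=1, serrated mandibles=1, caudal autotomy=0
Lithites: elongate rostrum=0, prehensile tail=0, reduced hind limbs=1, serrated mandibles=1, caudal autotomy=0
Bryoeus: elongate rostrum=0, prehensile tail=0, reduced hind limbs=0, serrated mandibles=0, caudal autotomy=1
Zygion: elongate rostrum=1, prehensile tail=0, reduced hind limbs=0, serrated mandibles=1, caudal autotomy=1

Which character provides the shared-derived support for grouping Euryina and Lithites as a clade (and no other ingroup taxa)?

reduced hind limbs

Character polarity is set by the outgroup: the derived state is whichever differs from the outgroup's state, so for prehensile tail, serrated mandibles the derived state is '0', and for the remaining characters it is '1'.
elongate rostrum (derived state '1') is unique to Zygion (autapomorphy; uninformative for grouping).
All ingroup taxa share the derived state '0' for prehensile tail; it defines the ingroup but does not resolve relationships within it.
reduced hind limbs: derived state '1' in Euryina and Lithites only — synapomorphy for {Euryina, Lithites}.
serrated mandibles: derived state '0' in Bryoeus only — an autapomorphy, so it tells us nothing about relationships among taxa.
caudal autotomy: derived state '1' in Bryoeus and Zygion only — synapomorphy for {Bryoeus, Zygion}.
Most parsimonious ingroup topology: ((Euryina,Lithites),(Bryoeus,Zygion)).
The clade {Euryina, Lithites} is supported by reduced hind limbs: its derived state '1' occurs in exactly those taxa and in no other taxon (including the outgroup).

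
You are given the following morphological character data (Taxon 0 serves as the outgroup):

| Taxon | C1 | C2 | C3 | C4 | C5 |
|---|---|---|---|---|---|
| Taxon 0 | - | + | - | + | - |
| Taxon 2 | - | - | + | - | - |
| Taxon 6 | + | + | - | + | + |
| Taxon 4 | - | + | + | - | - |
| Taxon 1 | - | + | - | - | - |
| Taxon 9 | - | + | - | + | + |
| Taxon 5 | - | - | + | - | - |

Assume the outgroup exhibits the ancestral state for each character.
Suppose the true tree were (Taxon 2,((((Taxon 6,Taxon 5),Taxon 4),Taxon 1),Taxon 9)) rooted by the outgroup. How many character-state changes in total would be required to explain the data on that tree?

11

Map each character onto (Taxon 2,((((Taxon 6,Taxon 5),Taxon 4),Taxon 1),Taxon 9)) (rooted by Taxon 0) and count the minimum state changes it requires (Fitch parsimony):
C1: 1; C2: 2; C3: 3; C4: 3; C5: 2.
Total tree length = 11.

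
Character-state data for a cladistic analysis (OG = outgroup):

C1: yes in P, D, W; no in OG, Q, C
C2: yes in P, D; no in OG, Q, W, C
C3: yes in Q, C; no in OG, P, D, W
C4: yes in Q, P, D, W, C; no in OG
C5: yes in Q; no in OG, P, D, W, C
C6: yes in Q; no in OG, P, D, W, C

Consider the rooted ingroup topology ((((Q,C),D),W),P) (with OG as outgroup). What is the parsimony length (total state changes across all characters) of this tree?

8

Map each character onto ((((Q,C),D),W),P) (rooted by OG) and count the minimum state changes it requires (Fitch parsimony):
C1: 2; C2: 2; C3: 1; C4: 1; C5: 1; C6: 1.
Total tree length = 8.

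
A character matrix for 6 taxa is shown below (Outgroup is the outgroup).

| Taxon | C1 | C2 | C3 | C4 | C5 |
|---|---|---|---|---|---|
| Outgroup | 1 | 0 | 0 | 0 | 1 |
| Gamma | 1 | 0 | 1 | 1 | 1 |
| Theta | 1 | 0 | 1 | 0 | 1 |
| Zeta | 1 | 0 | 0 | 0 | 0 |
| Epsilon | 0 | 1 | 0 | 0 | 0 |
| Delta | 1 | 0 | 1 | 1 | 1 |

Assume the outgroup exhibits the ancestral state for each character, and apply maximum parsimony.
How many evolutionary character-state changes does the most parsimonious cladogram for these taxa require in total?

Character polarity is set by the outgroup: the derived state is whichever differs from the outgroup's state, so for C1, C5 the derived state is '0', and for the remaining characters it is '1'.
C1 (derived state '0') is unique to Epsilon (autapomorphy; uninformative for grouping).
C2: derived state '1' in Epsilon only — an autapomorphy, so it tells us nothing about relationships among taxa.
C3: derived state '1' in Delta, Gamma, and Theta only — synapomorphy for {Delta, Gamma, Theta}.
Only Delta and Gamma show the derived state '1' for C4, supporting them as a clade.
Only Epsilon and Zeta show the derived state '0' for C5, supporting them as a clade.
Most parsimonious ingroup topology: (((Gamma,Delta),Theta),(Zeta,Epsilon)).
Changes per character on this tree: C1: 1; C2: 1; C3: 1; C4: 1; C5: 1.
Total = 5.

5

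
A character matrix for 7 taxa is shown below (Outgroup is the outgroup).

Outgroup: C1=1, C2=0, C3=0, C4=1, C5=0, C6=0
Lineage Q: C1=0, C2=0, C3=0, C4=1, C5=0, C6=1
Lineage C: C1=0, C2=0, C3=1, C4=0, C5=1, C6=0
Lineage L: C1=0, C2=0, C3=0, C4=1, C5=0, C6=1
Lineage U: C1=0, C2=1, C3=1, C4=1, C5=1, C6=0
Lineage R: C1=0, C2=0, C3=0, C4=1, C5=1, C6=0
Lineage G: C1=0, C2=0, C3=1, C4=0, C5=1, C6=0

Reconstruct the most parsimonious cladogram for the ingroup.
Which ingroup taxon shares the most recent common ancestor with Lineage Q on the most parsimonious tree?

Lineage L

Character polarity is set by the outgroup: the derived state is whichever differs from the outgroup's state, so for C1, C4 the derived state is '0', and for the remaining characters it is '1'.
C1 (derived state '0') is shared by all ingroup taxa — unites the whole ingroup.
C2 (derived state '1') is unique to Lineage U (autapomorphy; uninformative for grouping).
C3: derived state '1' in Lineage C, Lineage G, and Lineage U only — synapomorphy for {Lineage C, Lineage G, Lineage U}.
Only Lineage C and Lineage G show the derived state '0' for C4, supporting them as a clade.
C5 (derived state '1') is shared by Lineage C, Lineage G, Lineage R, and Lineage U — a synapomorphy uniting that clade.
Only Lineage L and Lineage Q show the derived state '1' for C6, supporting them as a clade.
Most parsimonious ingroup topology: ((Lineage Q,Lineage L),(((Lineage C,Lineage G),Lineage U),Lineage R)).
Lineage Q and Lineage L form a cherry on this tree, so they are sister taxa.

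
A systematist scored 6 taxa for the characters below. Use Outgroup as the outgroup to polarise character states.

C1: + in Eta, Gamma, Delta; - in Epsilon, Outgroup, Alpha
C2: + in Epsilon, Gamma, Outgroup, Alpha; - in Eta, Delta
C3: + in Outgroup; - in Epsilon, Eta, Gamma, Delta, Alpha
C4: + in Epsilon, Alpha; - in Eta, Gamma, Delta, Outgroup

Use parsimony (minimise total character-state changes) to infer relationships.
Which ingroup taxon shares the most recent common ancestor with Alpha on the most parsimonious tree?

Character polarity is set by the outgroup: the derived state is whichever differs from the outgroup's state, so for C2, C3 the derived state is '-', and for the remaining characters it is '+'.
C1: derived state '+' in Delta, Eta, and Gamma only — synapomorphy for {Delta, Eta, Gamma}.
C2: derived state '-' in Delta and Eta only — synapomorphy for {Delta, Eta}.
C3 (derived state '-') is shared by all ingroup taxa — unites the whole ingroup.
C4 (derived state '+') is shared by Alpha and Epsilon — a synapomorphy uniting that clade.
Most parsimonious ingroup topology: ((Gamma,(Eta,Delta)),(Epsilon,Alpha)).
Alpha and Epsilon form a cherry on this tree, so they are sister taxa.

Epsilon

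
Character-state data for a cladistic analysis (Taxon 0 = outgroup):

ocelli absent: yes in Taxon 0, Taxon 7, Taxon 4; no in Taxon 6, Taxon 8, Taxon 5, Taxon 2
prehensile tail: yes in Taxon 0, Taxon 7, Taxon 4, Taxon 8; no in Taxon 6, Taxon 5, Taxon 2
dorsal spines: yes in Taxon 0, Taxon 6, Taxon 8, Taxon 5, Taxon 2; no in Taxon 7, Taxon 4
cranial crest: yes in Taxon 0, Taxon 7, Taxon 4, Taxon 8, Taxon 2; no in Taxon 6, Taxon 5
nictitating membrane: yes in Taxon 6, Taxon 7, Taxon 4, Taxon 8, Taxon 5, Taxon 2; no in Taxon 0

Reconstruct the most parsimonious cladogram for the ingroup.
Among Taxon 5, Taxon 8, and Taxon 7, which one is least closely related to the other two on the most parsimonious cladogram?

Character polarity is set by the outgroup: the derived state is whichever differs from the outgroup's state, so for ocelli absent, prehensile tail, dorsal spines, cranial crest the derived state is 'no', and for the remaining characters it is 'yes'.
ocelli absent (derived state 'no') is shared by Taxon 2, Taxon 5, Taxon 6, and Taxon 8 — a synapomorphy uniting that clade.
Only Taxon 2, Taxon 5, and Taxon 6 show the derived state 'no' for prehensile tail, supporting them as a clade.
dorsal spines: derived state 'no' in Taxon 4 and Taxon 7 only — synapomorphy for {Taxon 4, Taxon 7}.
Only Taxon 5 and Taxon 6 show the derived state 'no' for cranial crest, supporting them as a clade.
All ingroup taxa share the derived state 'yes' for nictitating membrane; it defines the ingroup but does not resolve relationships within it.
Most parsimonious ingroup topology: ((((Taxon 6,Taxon 5),Taxon 2),Taxon 8),(Taxon 7,Taxon 4)).
Taxon 5 and Taxon 8 share a more recent common ancestor with each other than either does with Taxon 7, so Taxon 7 is the least closely related of the three.

Taxon 7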